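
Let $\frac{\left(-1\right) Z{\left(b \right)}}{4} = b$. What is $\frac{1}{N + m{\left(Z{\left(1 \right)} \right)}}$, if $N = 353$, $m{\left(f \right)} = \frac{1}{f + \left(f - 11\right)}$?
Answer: $\frac{19}{6706} \approx 0.0028333$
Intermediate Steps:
$Z{\left(b \right)} = - 4 b$
$m{\left(f \right)} = \frac{1}{-11 + 2 f}$ ($m{\left(f \right)} = \frac{1}{f + \left(-11 + f\right)} = \frac{1}{-11 + 2 f}$)
$\frac{1}{N + m{\left(Z{\left(1 \right)} \right)}} = \frac{1}{353 + \frac{1}{-11 + 2 \left(\left(-4\right) 1\right)}} = \frac{1}{353 + \frac{1}{-11 + 2 \left(-4\right)}} = \frac{1}{353 + \frac{1}{-11 - 8}} = \frac{1}{353 + \frac{1}{-19}} = \frac{1}{353 - \frac{1}{19}} = \frac{1}{\frac{6706}{19}} = \frac{19}{6706}$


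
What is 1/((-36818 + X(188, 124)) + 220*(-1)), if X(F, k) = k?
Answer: -1/36914 ≈ -2.7090e-5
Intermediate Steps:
1/((-36818 + X(188, 124)) + 220*(-1)) = 1/((-36818 + 124) + 220*(-1)) = 1/(-36694 - 220) = 1/(-36914) = -1/36914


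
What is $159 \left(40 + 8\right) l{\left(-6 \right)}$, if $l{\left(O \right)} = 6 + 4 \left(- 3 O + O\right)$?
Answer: $412128$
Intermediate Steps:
$l{\left(O \right)} = 6 - 8 O$ ($l{\left(O \right)} = 6 + 4 \left(- 2 O\right) = 6 - 8 O$)
$159 \left(40 + 8\right) l{\left(-6 \right)} = 159 \left(40 + 8\right) \left(6 - -48\right) = 159 \cdot 48 \left(6 + 48\right) = 7632 \cdot 54 = 412128$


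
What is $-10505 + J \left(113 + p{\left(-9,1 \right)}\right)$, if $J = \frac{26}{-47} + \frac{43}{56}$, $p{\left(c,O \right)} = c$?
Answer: $- \frac{3448800}{329} \approx -10483.0$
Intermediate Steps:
$J = \frac{565}{2632}$ ($J = 26 \left(- \frac{1}{47}\right) + 43 \cdot \frac{1}{56} = - \frac{26}{47} + \frac{43}{56} = \frac{565}{2632} \approx 0.21467$)
$-10505 + J \left(113 + p{\left(-9,1 \right)}\right) = -10505 + \frac{565 \left(113 - 9\right)}{2632} = -10505 + \frac{565}{2632} \cdot 104 = -10505 + \frac{7345}{329} = - \frac{3448800}{329}$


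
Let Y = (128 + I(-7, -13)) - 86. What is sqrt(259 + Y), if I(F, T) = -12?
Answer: 17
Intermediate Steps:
Y = 30 (Y = (128 - 12) - 86 = 116 - 86 = 30)
sqrt(259 + Y) = sqrt(259 + 30) = sqrt(289) = 17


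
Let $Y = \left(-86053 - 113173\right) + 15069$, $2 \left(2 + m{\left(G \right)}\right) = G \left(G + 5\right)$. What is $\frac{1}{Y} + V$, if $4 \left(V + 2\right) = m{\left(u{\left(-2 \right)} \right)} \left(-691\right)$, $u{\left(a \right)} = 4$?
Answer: $- \frac{509378263}{184157} \approx -2766.0$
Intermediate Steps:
$m{\left(G \right)} = -2 + \frac{G \left(5 + G\right)}{2}$ ($m{\left(G \right)} = -2 + \frac{G \left(G + 5\right)}{2} = -2 + \frac{G \left(5 + G\right)}{2}$)
$Y = -184157$ ($Y = -199226 + 15069 = -184157$)
$V = -2766$ ($V = -2 + \frac{\left(-2 + \frac{4^{2}}{2} + \frac{5}{2} \cdot 4\right) \left(-691\right)}{4} = -2 + \frac{\left(-2 + \frac{1}{2} \cdot 16 + 10\right) \left(-691\right)}{4} = -2 + \frac{\left(-2 + 8 + 10\right) \left(-691\right)}{4} = -2 + \frac{16 \left(-691\right)}{4} = -2 + \frac{1}{4} \left(-11056\right) = -2 - 2764 = -2766$)
$\frac{1}{Y} + V = \frac{1}{-184157} - 2766 = - \frac{1}{184157} - 2766 = - \frac{509378263}{184157}$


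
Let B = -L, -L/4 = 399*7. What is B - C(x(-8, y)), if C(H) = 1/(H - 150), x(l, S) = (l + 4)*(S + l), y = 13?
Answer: 1899241/170 ≈ 11172.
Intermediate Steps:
L = -11172 (L = -1596*7 = -4*2793 = -11172)
x(l, S) = (4 + l)*(S + l)
C(H) = 1/(-150 + H)
B = 11172 (B = -1*(-11172) = 11172)
B - C(x(-8, y)) = 11172 - 1/(-150 + ((-8)² + 4*13 + 4*(-8) + 13*(-8))) = 11172 - 1/(-150 + (64 + 52 - 32 - 104)) = 11172 - 1/(-150 - 20) = 11172 - 1/(-170) = 11172 - 1*(-1/170) = 11172 + 1/170 = 1899241/170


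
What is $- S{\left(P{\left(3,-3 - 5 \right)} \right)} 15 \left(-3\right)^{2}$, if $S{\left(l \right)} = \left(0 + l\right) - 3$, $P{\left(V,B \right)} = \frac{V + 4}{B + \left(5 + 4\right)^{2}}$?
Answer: $\frac{28620}{73} \approx 392.05$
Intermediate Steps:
$P{\left(V,B \right)} = \frac{4 + V}{81 + B}$ ($P{\left(V,B \right)} = \frac{4 + V}{B + 9^{2}} = \frac{4 + V}{B + 81} = \frac{4 + V}{81 + B}$)
$S{\left(l \right)} = -3 + l$ ($S{\left(l \right)} = l - 3 = -3 + l$)
$- S{\left(P{\left(3,-3 - 5 \right)} \right)} 15 \left(-3\right)^{2} = - (-3 + \frac{4 + 3}{81 - 8}) 15 \left(-3\right)^{2} = - (-3 + \frac{1}{81 - 8} \cdot 7) 15 \cdot 9 = - (-3 + \frac{1}{73} \cdot 7) 15 \cdot 9 = - (-3 + \frac{7}{73}) 15 \cdot 9 = \left(-1\right) \left(- \frac{212}{73}\right) 15 \cdot 9 = \frac{212}{73} \cdot 15 \cdot 9 = \frac{3180}{73} \cdot 9 = \frac{28620}{73}$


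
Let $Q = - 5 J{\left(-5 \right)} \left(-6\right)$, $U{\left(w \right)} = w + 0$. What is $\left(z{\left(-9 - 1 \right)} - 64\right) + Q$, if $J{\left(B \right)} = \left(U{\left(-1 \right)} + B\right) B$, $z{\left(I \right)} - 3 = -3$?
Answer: $836$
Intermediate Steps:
$z{\left(I \right)} = 0$ ($z{\left(I \right)} = 3 - 3 = 0$)
$U{\left(w \right)} = w$
$J{\left(B \right)} = B \left(-1 + B\right)$ ($J{\left(B \right)} = \left(-1 + B\right) B = B \left(-1 + B\right)$)
$Q = 900$ ($Q = - 5 \left(- 5 \left(-1 - 5\right)\right) \left(-6\right) = - 5 \left(\left(-5\right) \left(-6\right)\right) \left(-6\right) = \left(-5\right) 30 \left(-6\right) = \left(-150\right) \left(-6\right) = 900$)
$\left(z{\left(-9 - 1 \right)} - 64\right) + Q = \left(0 - 64\right) + 900 = -64 + 900 = 836$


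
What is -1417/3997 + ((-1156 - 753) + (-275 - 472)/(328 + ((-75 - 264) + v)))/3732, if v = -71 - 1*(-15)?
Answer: -215638720/249856467 ≈ -0.86305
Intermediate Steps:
v = -56 (v = -71 + 15 = -56)
-1417/3997 + ((-1156 - 753) + (-275 - 472)/(328 + ((-75 - 264) + v)))/3732 = -1417/3997 + ((-1156 - 753) + (-275 - 472)/(328 + ((-75 - 264) - 56)))/3732 = -1417*1/3997 + (-1909 - 747/(328 + (-339 - 56)))*(1/3732) = -1417/3997 + (-1909 - 747/(328 - 395))*(1/3732) = -1417/3997 + (-1909 - 747/(-67))*(1/3732) = -1417/3997 + (-1909 - 747*(-1/67))*(1/3732) = -1417/3997 + (-1909 + 747/67)*(1/3732) = -1417/3997 - 127156/67*1/3732 = -1417/3997 - 31789/62511 = -215638720/249856467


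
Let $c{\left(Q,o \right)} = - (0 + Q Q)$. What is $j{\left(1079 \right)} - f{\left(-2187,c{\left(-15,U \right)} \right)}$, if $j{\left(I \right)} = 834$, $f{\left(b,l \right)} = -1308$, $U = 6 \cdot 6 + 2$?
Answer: $2142$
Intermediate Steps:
$U = 38$ ($U = 36 + 2 = 38$)
$c{\left(Q,o \right)} = - Q^{2}$ ($c{\left(Q,o \right)} = - (0 + Q^{2}) = - Q^{2}$)
$j{\left(1079 \right)} - f{\left(-2187,c{\left(-15,U \right)} \right)} = 834 - -1308 = 834 + 1308 = 2142$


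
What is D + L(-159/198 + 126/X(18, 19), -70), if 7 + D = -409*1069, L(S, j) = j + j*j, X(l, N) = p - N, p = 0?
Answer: -432398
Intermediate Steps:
X(l, N) = -N (X(l, N) = 0 - N = -N)
L(S, j) = j + j²
D = -437228 (D = -7 - 409*1069 = -7 - 437221 = -437228)
D + L(-159/198 + 126/X(18, 19), -70) = -437228 - 70*(1 - 70) = -437228 - 70*(-69) = -437228 + 4830 = -432398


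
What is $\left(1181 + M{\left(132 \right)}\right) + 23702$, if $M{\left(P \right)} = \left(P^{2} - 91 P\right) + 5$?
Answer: $30300$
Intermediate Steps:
$M{\left(P \right)} = 5 + P^{2} - 91 P$
$\left(1181 + M{\left(132 \right)}\right) + 23702 = \left(1181 + \left(5 + 132^{2} - 12012\right)\right) + 23702 = \left(1181 + \left(5 + 17424 - 12012\right)\right) + 23702 = \left(1181 + 5417\right) + 23702 = 6598 + 23702 = 30300$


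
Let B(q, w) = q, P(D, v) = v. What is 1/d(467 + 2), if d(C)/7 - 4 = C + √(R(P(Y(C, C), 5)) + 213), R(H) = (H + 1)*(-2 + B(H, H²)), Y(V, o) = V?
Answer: 43/142226 - √231/1564486 ≈ 0.00029262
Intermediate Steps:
R(H) = (1 + H)*(-2 + H) (R(H) = (H + 1)*(-2 + H) = (1 + H)*(-2 + H))
d(C) = 28 + 7*C + 7*√231 (d(C) = 28 + 7*(C + √((-2 + 5² - 1*5) + 213)) = 28 + 7*(C + √((-2 + 25 - 5) + 213)) = 28 + 7*(C + √(18 + 213)) = 28 + 7*(C + √231) = 28 + (7*C + 7*√231) = 28 + 7*C + 7*√231)
1/d(467 + 2) = 1/(28 + 7*(467 + 2) + 7*√231) = 1/(28 + 7*469 + 7*√231) = 1/(28 + 3283 + 7*√231) = 1/(3311 + 7*√231)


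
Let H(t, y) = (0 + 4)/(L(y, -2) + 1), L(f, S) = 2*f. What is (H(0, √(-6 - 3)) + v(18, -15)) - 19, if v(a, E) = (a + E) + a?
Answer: 78/37 - 24*I/37 ≈ 2.1081 - 0.64865*I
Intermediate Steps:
v(a, E) = E + 2*a (v(a, E) = (E + a) + a = E + 2*a)
H(t, y) = 4/(1 + 2*y) (H(t, y) = (0 + 4)/(2*y + 1) = 4/(1 + 2*y))
(H(0, √(-6 - 3)) + v(18, -15)) - 19 = (4/(1 + 2*√(-6 - 3)) + (-15 + 2*18)) - 19 = (4/(1 + 2*√(-9)) + (-15 + 36)) - 19 = (4/(1 + 2*(3*I)) + 21) - 19 = (4/(1 + 6*I) + 21) - 19 = (4*((1 - 6*I)/37) + 21) - 19 = (4*(1 - 6*I)/37 + 21) - 19 = (21 + 4*(1 - 6*I)/37) - 19 = 2 + 4*(1 - 6*I)/37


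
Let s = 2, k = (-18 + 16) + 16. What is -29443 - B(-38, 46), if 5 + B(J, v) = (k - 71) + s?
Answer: -29383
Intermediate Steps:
k = 14 (k = -2 + 16 = 14)
B(J, v) = -60 (B(J, v) = -5 + ((14 - 71) + 2) = -5 + (-57 + 2) = -5 - 55 = -60)
-29443 - B(-38, 46) = -29443 - 1*(-60) = -29443 + 60 = -29383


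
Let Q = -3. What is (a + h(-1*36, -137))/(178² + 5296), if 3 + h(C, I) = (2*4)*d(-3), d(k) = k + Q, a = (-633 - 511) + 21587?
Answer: 5098/9245 ≈ 0.55143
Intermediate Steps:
a = 20443 (a = -1144 + 21587 = 20443)
d(k) = -3 + k (d(k) = k - 3 = -3 + k)
h(C, I) = -51 (h(C, I) = -3 + (2*4)*(-3 - 3) = -3 + 8*(-6) = -3 - 48 = -51)
(a + h(-1*36, -137))/(178² + 5296) = (20443 - 51)/(178² + 5296) = 20392/(31684 + 5296) = 20392/36980 = 20392*(1/36980) = 5098/9245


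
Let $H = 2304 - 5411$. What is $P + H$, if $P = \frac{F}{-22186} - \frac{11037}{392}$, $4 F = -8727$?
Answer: $- \frac{6816329305}{2174228} \approx -3135.1$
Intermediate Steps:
$F = - \frac{8727}{4}$ ($F = \frac{1}{4} \left(-8727\right) = - \frac{8727}{4} \approx -2181.8$)
$H = -3107$ ($H = 2304 - 5411 = -3107$)
$P = - \frac{61002909}{2174228}$ ($P = - \frac{8727}{4 \left(-22186\right)} - \frac{11037}{392} = \left(- \frac{8727}{4}\right) \left(- \frac{1}{22186}\right) - \frac{11037}{392} = \frac{8727}{88744} - \frac{11037}{392} = - \frac{61002909}{2174228} \approx -28.057$)
$P + H = - \frac{61002909}{2174228} - 3107 = - \frac{6816329305}{2174228}$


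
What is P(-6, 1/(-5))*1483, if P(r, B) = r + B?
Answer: -45973/5 ≈ -9194.6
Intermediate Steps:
P(r, B) = B + r
P(-6, 1/(-5))*1483 = (1/(-5) - 6)*1483 = (-⅕ - 6)*1483 = -31/5*1483 = -45973/5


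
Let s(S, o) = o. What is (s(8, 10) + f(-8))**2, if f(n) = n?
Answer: 4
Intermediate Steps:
(s(8, 10) + f(-8))**2 = (10 - 8)**2 = 2**2 = 4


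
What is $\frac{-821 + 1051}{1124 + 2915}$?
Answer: $\frac{230}{4039} \approx 0.056945$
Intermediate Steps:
$\frac{-821 + 1051}{1124 + 2915} = \frac{230}{4039}$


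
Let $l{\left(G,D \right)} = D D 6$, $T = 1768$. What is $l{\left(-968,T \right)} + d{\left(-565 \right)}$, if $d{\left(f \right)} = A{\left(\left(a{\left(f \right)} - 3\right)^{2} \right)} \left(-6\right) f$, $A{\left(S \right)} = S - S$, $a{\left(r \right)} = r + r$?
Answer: $18754944$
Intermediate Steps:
$a{\left(r \right)} = 2 r$
$l{\left(G,D \right)} = 6 D^{2}$ ($l{\left(G,D \right)} = D^{2} \cdot 6 = 6 D^{2}$)
$A{\left(S \right)} = 0$
$d{\left(f \right)} = 0$ ($d{\left(f \right)} = 0 \left(-6\right) f = 0 f = 0$)
$l{\left(-968,T \right)} + d{\left(-565 \right)} = 6 \cdot 1768^{2} + 0 = 6 \cdot 3125824 + 0 = 18754944 + 0 = 18754944$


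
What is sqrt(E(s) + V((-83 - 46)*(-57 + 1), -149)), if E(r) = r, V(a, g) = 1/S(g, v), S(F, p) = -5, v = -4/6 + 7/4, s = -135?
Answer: 26*I*sqrt(5)/5 ≈ 11.628*I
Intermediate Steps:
v = 13/12 (v = -4*1/6 + 7*(1/4) = -2/3 + 7/4 = 13/12 ≈ 1.0833)
V(a, g) = -1/5 (V(a, g) = 1/(-5) = -1/5)
sqrt(E(s) + V((-83 - 46)*(-57 + 1), -149)) = sqrt(-135 - 1/5) = sqrt(-676/5) = 26*I*sqrt(5)/5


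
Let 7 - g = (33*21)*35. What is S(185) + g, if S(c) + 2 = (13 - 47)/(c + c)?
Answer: -4486267/185 ≈ -24250.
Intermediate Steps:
S(c) = -2 - 17/c (S(c) = -2 + (13 - 47)/(c + c) = -2 - 34*1/(2*c) = -2 - 17/c)
g = -24248 (g = 7 - 33*21*35 = 7 - 693*35 = 7 - 1*24255 = 7 - 24255 = -24248)
S(185) + g = (-2 - 17/185) - 24248 = -387/185 - 24248 = -4486267/185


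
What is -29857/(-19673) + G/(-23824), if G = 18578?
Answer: 172914087/234344776 ≈ 0.73786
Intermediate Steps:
-29857/(-19673) + G/(-23824) = -29857/(-19673) + 18578/(-23824) = -29857*(-1/19673) + 18578*(-1/23824) = 29857/19673 - 9289/11912 = 172914087/234344776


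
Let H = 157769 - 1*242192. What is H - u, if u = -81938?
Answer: -2485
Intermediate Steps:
H = -84423 (H = 157769 - 242192 = -84423)
H - u = -84423 - 1*(-81938) = -84423 + 81938 = -2485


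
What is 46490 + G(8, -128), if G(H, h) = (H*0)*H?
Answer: 46490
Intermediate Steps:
G(H, h) = 0 (G(H, h) = 0*H = 0)
46490 + G(8, -128) = 46490 + 0 = 46490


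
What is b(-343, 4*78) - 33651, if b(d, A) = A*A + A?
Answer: 64005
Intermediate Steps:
b(d, A) = A + A² (b(d, A) = A² + A = A + A²)
b(-343, 4*78) - 33651 = (4*78)*(1 + 4*78) - 33651 = 312*(1 + 312) - 33651 = 312*313 - 33651 = 97656 - 33651 = 64005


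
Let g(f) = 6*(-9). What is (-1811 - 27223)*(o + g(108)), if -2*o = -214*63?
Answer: -194150358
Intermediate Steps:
g(f) = -54
o = 6741 (o = -(-107)*63 = -½*(-13482) = 6741)
(-1811 - 27223)*(o + g(108)) = (-1811 - 27223)*(6741 - 54) = -29034*6687 = -194150358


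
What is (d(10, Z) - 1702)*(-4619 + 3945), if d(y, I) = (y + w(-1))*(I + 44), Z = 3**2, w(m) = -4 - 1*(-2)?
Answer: 861372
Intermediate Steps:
w(m) = -2 (w(m) = -4 + 2 = -2)
Z = 9
d(y, I) = (-2 + y)*(44 + I) (d(y, I) = (y - 2)*(I + 44) = (-2 + y)*(44 + I))
(d(10, Z) - 1702)*(-4619 + 3945) = ((-88 - 2*9 + 44*10 + 9*10) - 1702)*(-4619 + 3945) = ((-88 - 18 + 440 + 90) - 1702)*(-674) = (424 - 1702)*(-674) = -1278*(-674) = 861372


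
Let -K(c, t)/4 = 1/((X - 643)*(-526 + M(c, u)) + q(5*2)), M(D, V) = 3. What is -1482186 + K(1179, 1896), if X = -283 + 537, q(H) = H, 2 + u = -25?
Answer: -301561117006/203457 ≈ -1.4822e+6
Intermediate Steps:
u = -27 (u = -2 - 25 = -27)
X = 254
K(c, t) = -4/203457 (K(c, t) = -4/((254 - 643)*(-526 + 3) + 5*2) = -4/(-389*(-523) + 10) = -4/(203447 + 10) = -4/203457)
-1482186 + K(1179, 1896) = -1482186 - 4/203457 = -301561117006/203457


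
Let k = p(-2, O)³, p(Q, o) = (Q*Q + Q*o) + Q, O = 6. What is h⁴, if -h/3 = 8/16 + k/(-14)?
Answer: 83291925326481/38416 ≈ 2.1682e+9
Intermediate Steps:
p(Q, o) = Q + Q² + Q*o (p(Q, o) = (Q² + Q*o) + Q = Q + Q² + Q*o)
k = -1000 (k = (-2*(1 - 2 + 6))³ = (-2*5)³ = (-10)³ = -1000)
h = -3021/14 (h = -3*(8/16 - 1000/(-14)) = -3*(8*(1/16) - 1000*(-1/14)) = -3*(½ + 500/7) = -3*1007/14 = -3021/14 ≈ -215.79)
h⁴ = (-3021/14)⁴ = 83291925326481/38416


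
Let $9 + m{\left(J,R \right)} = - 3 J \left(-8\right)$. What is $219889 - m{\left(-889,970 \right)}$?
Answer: $241234$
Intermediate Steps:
$m{\left(J,R \right)} = -9 + 24 J$ ($m{\left(J,R \right)} = -9 + - 3 J \left(-8\right) = -9 + 24 J$)
$219889 - m{\left(-889,970 \right)} = 219889 - \left(-9 + 24 \left(-889\right)\right) = 219889 - \left(-9 - 21336\right) = 219889 - -21345 = 219889 + 21345 = 241234$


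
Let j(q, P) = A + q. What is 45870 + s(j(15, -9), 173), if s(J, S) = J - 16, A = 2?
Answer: 45871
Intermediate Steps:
j(q, P) = 2 + q
s(J, S) = -16 + J
45870 + s(j(15, -9), 173) = 45870 + (-16 + (2 + 15)) = 45870 + (-16 + 17) = 45870 + 1 = 45871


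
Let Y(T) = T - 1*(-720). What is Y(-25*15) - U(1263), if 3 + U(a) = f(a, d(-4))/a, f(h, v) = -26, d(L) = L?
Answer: 439550/1263 ≈ 348.02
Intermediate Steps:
Y(T) = 720 + T (Y(T) = T + 720 = 720 + T)
U(a) = -3 - 26/a
Y(-25*15) - U(1263) = (720 - 25*15) - (-3 - 26/1263) = (720 - 375) - (-3 - 26*1/1263) = 345 - (-3 - 26/1263) = 345 - 1*(-3815/1263) = 345 + 3815/1263 = 439550/1263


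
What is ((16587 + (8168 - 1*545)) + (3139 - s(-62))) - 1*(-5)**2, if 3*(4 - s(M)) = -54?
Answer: 27302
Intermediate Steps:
s(M) = 22 (s(M) = 4 - 1/3*(-54) = 4 + 18 = 22)
((16587 + (8168 - 1*545)) + (3139 - s(-62))) - 1*(-5)**2 = ((16587 + (8168 - 1*545)) + (3139 - 1*22)) - 1*(-5)**2 = ((16587 + (8168 - 545)) + (3139 - 22)) - 1*25 = ((16587 + 7623) + 3117) - 25 = (24210 + 3117) - 25 = 27327 - 25 = 27302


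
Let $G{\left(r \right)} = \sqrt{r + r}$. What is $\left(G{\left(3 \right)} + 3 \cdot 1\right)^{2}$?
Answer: $\left(3 + \sqrt{6}\right)^{2} \approx 29.697$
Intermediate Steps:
$G{\left(r \right)} = \sqrt{2} \sqrt{r}$ ($G{\left(r \right)} = \sqrt{2 r} = \sqrt{2} \sqrt{r}$)
$\left(G{\left(3 \right)} + 3 \cdot 1\right)^{2} = \left(\sqrt{2} \sqrt{3} + 3 \cdot 1\right)^{2} = \left(\sqrt{6} + 3\right)^{2} = \left(3 + \sqrt{6}\right)^{2}$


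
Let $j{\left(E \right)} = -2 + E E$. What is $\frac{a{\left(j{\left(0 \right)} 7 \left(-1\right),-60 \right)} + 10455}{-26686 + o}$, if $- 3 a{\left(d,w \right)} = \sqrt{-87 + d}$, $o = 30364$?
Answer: $\frac{3485}{1226} - \frac{i \sqrt{73}}{11034} \approx 2.8426 - 0.00077433 i$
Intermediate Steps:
$j{\left(E \right)} = -2 + E^{2}$
$a{\left(d,w \right)} = - \frac{\sqrt{-87 + d}}{3}$
$\frac{a{\left(j{\left(0 \right)} 7 \left(-1\right),-60 \right)} + 10455}{-26686 + o} = \frac{- \frac{\sqrt{-87 + \left(-2 + 0^{2}\right) 7 \left(-1\right)}}{3} + 10455}{-26686 + 30364} = \frac{- \frac{\sqrt{-87 + \left(-2 + 0\right) 7 \left(-1\right)}}{3} + 10455}{3678} = \left(- \frac{\sqrt{-87 + \left(-2\right) 7 \left(-1\right)}}{3} + 10455\right) \frac{1}{3678} = \left(- \frac{\sqrt{-87 - -14}}{3} + 10455\right) \frac{1}{3678} = \left(- \frac{\sqrt{-87 + 14}}{3} + 10455\right) \frac{1}{3678} = \left(- \frac{\sqrt{-73}}{3} + 10455\right) \frac{1}{3678} = \left(- \frac{i \sqrt{73}}{3} + 10455\right) \frac{1}{3678} = \left(10455 - \frac{i \sqrt{73}}{3}\right) \frac{1}{3678} = \frac{3485}{1226} - \frac{i \sqrt{73}}{11034}$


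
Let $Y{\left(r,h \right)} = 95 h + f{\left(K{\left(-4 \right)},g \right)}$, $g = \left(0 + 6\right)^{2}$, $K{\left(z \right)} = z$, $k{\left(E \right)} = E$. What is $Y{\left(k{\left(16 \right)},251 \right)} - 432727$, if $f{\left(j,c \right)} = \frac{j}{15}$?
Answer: $- \frac{6133234}{15} \approx -4.0888 \cdot 10^{5}$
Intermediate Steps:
$g = 36$ ($g = 6^{2} = 36$)
$f{\left(j,c \right)} = \frac{j}{15}$ ($f{\left(j,c \right)} = j \frac{1}{15} = \frac{j}{15}$)
$Y{\left(r,h \right)} = - \frac{4}{15} + 95 h$ ($Y{\left(r,h \right)} = 95 h + \frac{1}{15} \left(-4\right) = 95 h - \frac{4}{15} = - \frac{4}{15} + 95 h$)
$Y{\left(k{\left(16 \right)},251 \right)} - 432727 = \left(- \frac{4}{15} + 95 \cdot 251\right) - 432727 = \left(- \frac{4}{15} + 23845\right) - 432727 = \frac{357671}{15} - 432727 = - \frac{6133234}{15}$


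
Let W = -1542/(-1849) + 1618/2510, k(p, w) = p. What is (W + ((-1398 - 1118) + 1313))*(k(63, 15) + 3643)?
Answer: -10332789152404/2320495 ≈ -4.4528e+6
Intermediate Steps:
W = 3431051/2320495 (W = -1542*(-1/1849) + 1618*(1/2510) = 1542/1849 + 809/1255 = 3431051/2320495 ≈ 1.4786)
(W + ((-1398 - 1118) + 1313))*(k(63, 15) + 3643) = (3431051/2320495 + ((-1398 - 1118) + 1313))*(63 + 3643) = (3431051/2320495 + (-2516 + 1313))*3706 = (3431051/2320495 - 1203)*3706 = -2788124434/2320495*3706 = -10332789152404/2320495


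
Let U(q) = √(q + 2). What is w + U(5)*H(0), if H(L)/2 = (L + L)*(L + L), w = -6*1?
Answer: -6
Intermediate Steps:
U(q) = √(2 + q)
w = -6
H(L) = 8*L² (H(L) = 2*((L + L)*(L + L)) = 2*((2*L)*(2*L)) = 2*(4*L²) = 8*L²)
w + U(5)*H(0) = -6 + √(2 + 5)*(8*0²) = -6 + √7*(8*0) = -6 + √7*0 = -6 + 0 = -6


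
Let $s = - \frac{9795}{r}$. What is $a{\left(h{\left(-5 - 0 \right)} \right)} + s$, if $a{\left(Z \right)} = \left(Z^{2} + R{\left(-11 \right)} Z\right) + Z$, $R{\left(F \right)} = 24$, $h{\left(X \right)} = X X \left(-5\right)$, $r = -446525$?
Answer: $\frac{1116314459}{89305} \approx 12500.0$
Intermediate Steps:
$h{\left(X \right)} = - 5 X^{2}$ ($h{\left(X \right)} = X^{2} \left(-5\right) = - 5 X^{2}$)
$a{\left(Z \right)} = Z^{2} + 25 Z$ ($a{\left(Z \right)} = \left(Z^{2} + 24 Z\right) + Z = Z^{2} + 25 Z$)
$s = \frac{1959}{89305}$ ($s = - \frac{9795}{-446525} = \left(-9795\right) \left(- \frac{1}{446525}\right) = \frac{1959}{89305} \approx 0.021936$)
$a{\left(h{\left(-5 - 0 \right)} \right)} + s = - 5 \left(-5 - 0\right)^{2} \left(25 - 5 \left(-5 - 0\right)^{2}\right) + \frac{1959}{89305} = - 5 \left(-5 + 0\right)^{2} \left(25 - 5 \left(-5 + 0\right)^{2}\right) + \frac{1959}{89305} = - 5 \left(-5\right)^{2} \left(25 - 5 \left(-5\right)^{2}\right) + \frac{1959}{89305} = \left(-5\right) 25 \left(25 - 125\right) + \frac{1959}{89305} = - 125 \left(25 - 125\right) + \frac{1959}{89305} = \left(-125\right) \left(-100\right) + \frac{1959}{89305} = 12500 + \frac{1959}{89305} = \frac{1116314459}{89305}$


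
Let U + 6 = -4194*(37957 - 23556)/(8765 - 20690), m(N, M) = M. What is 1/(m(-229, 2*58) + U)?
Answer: 1325/6856616 ≈ 0.00019324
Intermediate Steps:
U = 6702916/1325 (U = -6 - 4194*(37957 - 23556)/(8765 - 20690) = -6 - 4194/((-11925/14401)) = -6 - 4194/((-11925*1/14401)) = -6 - 4194/(-11925/14401) = -6 - 4194*(-14401/11925) = -6 + 6710866/1325 = 6702916/1325 ≈ 5058.8)
1/(m(-229, 2*58) + U) = 1/(2*58 + 6702916/1325) = 1/(116 + 6702916/1325) = 1/(6856616/1325) = 1325/6856616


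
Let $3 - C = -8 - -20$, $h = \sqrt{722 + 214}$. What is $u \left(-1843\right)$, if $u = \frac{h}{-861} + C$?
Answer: $16587 + \frac{3686 \sqrt{26}}{287} \approx 16653.0$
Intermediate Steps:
$h = 6 \sqrt{26}$ ($h = \sqrt{936} = 6 \sqrt{26} \approx 30.594$)
$C = -9$ ($C = 3 - \left(-8 - -20\right) = 3 - \left(-8 + 20\right) = 3 - 12 = -9$)
$u = -9 - \frac{2 \sqrt{26}}{287}$ ($u = \frac{6 \sqrt{26}}{-861} - 9 = 6 \sqrt{26} \left(- \frac{1}{861}\right) - 9 = - \frac{2 \sqrt{26}}{287} - 9 = -9 - \frac{2 \sqrt{26}}{287} \approx -9.0355$)
$u \left(-1843\right) = \left(-9 - \frac{2 \sqrt{26}}{287}\right) \left(-1843\right) = 16587 + \frac{3686 \sqrt{26}}{287}$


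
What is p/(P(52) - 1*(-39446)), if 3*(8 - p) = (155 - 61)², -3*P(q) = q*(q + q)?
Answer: -4406/56465 ≈ -0.078031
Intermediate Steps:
P(q) = -2*q²/3 (P(q) = -q*(q + q)/3 = -q*2*q/3 = -2*q²/3)
p = -8812/3 (p = 8 - (155 - 61)²/3 = 8 - ⅓*94² = 8 - ⅓*8836 = 8 - 8836/3 = -8812/3 ≈ -2937.3)
p/(P(52) - 1*(-39446)) = -8812/(3*(-⅔*52² - 1*(-39446))) = -8812/(3*(-⅔*2704 + 39446)) = -8812/(3*(-5408/3 + 39446)) = -8812/(3*112930/3) = -8812/3*3/112930 = -4406/56465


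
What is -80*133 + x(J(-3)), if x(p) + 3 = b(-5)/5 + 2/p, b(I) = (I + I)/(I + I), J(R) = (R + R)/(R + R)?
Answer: -53204/5 ≈ -10641.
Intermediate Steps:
J(R) = 1 (J(R) = (2*R)/((2*R)) = (2*R)*(1/(2*R)) = 1)
b(I) = 1 (b(I) = (2*I)/((2*I)) = (2*I)*(1/(2*I)) = 1)
x(p) = -14/5 + 2/p (x(p) = -3 + (1/5 + 2/p) = -3 + (1*(⅕) + 2/p) = -3 + (⅕ + 2/p) = -14/5 + 2/p)
-80*133 + x(J(-3)) = -80*133 + (-14/5 + 2/1) = -10640 + (-14/5 + 2*1) = -10640 + (-14/5 + 2) = -10640 - ⅘ = -53204/5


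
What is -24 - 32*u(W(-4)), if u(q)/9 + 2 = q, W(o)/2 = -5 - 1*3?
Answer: 5160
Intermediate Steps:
W(o) = -16 (W(o) = 2*(-5 - 1*3) = 2*(-5 - 3) = 2*(-8) = -16)
u(q) = -18 + 9*q
-24 - 32*u(W(-4)) = -24 - 32*(-18 + 9*(-16)) = -24 - 32*(-18 - 144) = -24 - 32*(-162) = -24 + 5184 = 5160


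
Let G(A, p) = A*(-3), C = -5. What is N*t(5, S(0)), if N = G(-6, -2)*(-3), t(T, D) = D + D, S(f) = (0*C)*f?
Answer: 0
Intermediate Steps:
G(A, p) = -3*A
S(f) = 0 (S(f) = (0*(-5))*f = 0*f = 0)
t(T, D) = 2*D
N = -54 (N = -3*(-6)*(-3) = 18*(-3) = -54)
N*t(5, S(0)) = -108*0 = -54*0 = 0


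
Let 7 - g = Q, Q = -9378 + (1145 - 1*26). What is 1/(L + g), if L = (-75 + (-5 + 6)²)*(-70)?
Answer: 1/13446 ≈ 7.4372e-5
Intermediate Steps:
L = 5180 (L = (-75 + 1²)*(-70) = (-75 + 1)*(-70) = -74*(-70) = 5180)
Q = -8259 (Q = -9378 + (1145 - 26) = -9378 + 1119 = -8259)
g = 8266 (g = 7 - 1*(-8259) = 7 + 8259 = 8266)
1/(L + g) = 1/(5180 + 8266) = 1/13446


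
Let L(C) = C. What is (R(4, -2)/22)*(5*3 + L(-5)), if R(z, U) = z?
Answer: 20/11 ≈ 1.8182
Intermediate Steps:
(R(4, -2)/22)*(5*3 + L(-5)) = (4/22)*(5*3 - 5) = ((1/22)*4)*(15 - 5) = (2/11)*10 = 20/11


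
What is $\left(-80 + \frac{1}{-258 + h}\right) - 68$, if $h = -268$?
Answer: $- \frac{77849}{526} \approx -148.0$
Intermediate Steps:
$\left(-80 + \frac{1}{-258 + h}\right) - 68 = \left(-80 + \frac{1}{-258 - 268}\right) - 68 = \left(-80 + \frac{1}{-526}\right) - 68 = \left(-80 - \frac{1}{526}\right) - 68 = - \frac{42081}{526} - 68 = - \frac{77849}{526}$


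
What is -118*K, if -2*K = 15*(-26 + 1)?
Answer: -22125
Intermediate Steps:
K = 375/2 (K = -15*(-26 + 1)/2 = -15*(-25)/2 = -½*(-375) = 375/2 ≈ 187.50)
-118*K = -118*375/2 = -22125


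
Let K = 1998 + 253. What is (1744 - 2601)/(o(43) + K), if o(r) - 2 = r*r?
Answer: -857/4102 ≈ -0.20892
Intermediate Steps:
o(r) = 2 + r**2 (o(r) = 2 + r*r = 2 + r**2)
K = 2251
(1744 - 2601)/(o(43) + K) = (1744 - 2601)/((2 + 43**2) + 2251) = -857/((2 + 1849) + 2251) = -857/(1851 + 2251) = -857/4102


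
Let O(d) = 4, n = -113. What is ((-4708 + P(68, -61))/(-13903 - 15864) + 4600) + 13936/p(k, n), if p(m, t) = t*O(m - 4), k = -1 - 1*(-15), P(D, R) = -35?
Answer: 904100843/197863 ≈ 4569.3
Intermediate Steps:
k = 14 (k = -1 + 15 = 14)
p(m, t) = 4*t (p(m, t) = t*4 = 4*t)
((-4708 + P(68, -61))/(-13903 - 15864) + 4600) + 13936/p(k, n) = ((-4708 - 35)/(-13903 - 15864) + 4600) + 13936/((4*(-113))) = (-4743/(-29767) + 4600) + 13936/(-452) = (-4743*(-1/29767) + 4600) + 13936*(-1/452) = (279/1751 + 4600) - 3484/113 = 8054879/1751 - 3484/113 = 904100843/197863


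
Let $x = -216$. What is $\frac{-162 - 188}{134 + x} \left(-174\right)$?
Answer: $- \frac{30450}{41} \approx -742.68$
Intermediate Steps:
$\frac{-162 - 188}{134 + x} \left(-174\right) = \frac{-162 - 188}{134 - 216} \left(-174\right) = - \frac{350}{-82} \left(-174\right) = \left(-350\right) \left(- \frac{1}{82}\right) \left(-174\right) = \frac{175}{41} \left(-174\right) = - \frac{30450}{41}$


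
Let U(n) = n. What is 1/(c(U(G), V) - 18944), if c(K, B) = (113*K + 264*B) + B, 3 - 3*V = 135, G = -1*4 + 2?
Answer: -1/30830 ≈ -3.2436e-5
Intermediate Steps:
G = -2 (G = -4 + 2 = -2)
V = -44 (V = 1 - ⅓*135 = 1 - 45 = -44)
c(K, B) = 113*K + 265*B
1/(c(U(G), V) - 18944) = 1/((113*(-2) + 265*(-44)) - 18944) = 1/((-226 - 11660) - 18944) = 1/(-11886 - 18944) = 1/(-30830) = -1/30830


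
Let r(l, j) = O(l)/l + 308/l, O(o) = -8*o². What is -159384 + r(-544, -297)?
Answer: -21084429/136 ≈ -1.5503e+5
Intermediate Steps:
r(l, j) = -8*l + 308/l (r(l, j) = (-8*l²)/l + 308/l = -8*l + 308/l)
-159384 + r(-544, -297) = -159384 + (-8*(-544) + 308/(-544)) = -159384 + (4352 + 308*(-1/544)) = -159384 + (4352 - 77/136) = -159384 + 591795/136 = -21084429/136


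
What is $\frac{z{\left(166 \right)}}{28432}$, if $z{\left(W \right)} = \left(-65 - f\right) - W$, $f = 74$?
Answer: $- \frac{305}{28432} \approx -0.010727$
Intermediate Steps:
$z{\left(W \right)} = -139 - W$ ($z{\left(W \right)} = \left(-65 - 74\right) - W = -139 - W$)
$\frac{z{\left(166 \right)}}{28432} = \frac{-139 - 166}{28432} = \left(-139 - 166\right) \frac{1}{28432} = \left(-305\right) \frac{1}{28432} = - \frac{305}{28432}$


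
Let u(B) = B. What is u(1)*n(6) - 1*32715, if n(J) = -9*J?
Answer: -32769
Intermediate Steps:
u(1)*n(6) - 1*32715 = 1*(-9*6) - 1*32715 = 1*(-54) - 32715 = -54 - 32715 = -32769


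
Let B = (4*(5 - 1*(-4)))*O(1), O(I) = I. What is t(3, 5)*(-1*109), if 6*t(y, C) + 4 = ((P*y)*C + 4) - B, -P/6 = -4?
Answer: -5886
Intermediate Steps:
P = 24 (P = -6*(-4) = 24)
B = 36 (B = (4*(5 - 1*(-4)))*1 = (4*(5 + 4))*1 = (4*9)*1 = 36*1 = 36)
t(y, C) = -6 + 4*C*y (t(y, C) = -⅔ + (((24*y)*C + 4) - 1*36)/6 = -⅔ + ((24*C*y + 4) - 36)/6 = -⅔ + ((4 + 24*C*y) - 36)/6 = -⅔ + (-32 + 24*C*y)/6 = -⅔ + (-16/3 + 4*C*y) = -6 + 4*C*y)
t(3, 5)*(-1*109) = (-6 + 4*5*3)*(-1*109) = (-6 + 60)*(-109) = 54*(-109) = -5886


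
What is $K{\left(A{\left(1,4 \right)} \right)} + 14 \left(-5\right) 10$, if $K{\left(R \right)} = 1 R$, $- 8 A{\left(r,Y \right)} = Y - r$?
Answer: $- \frac{5603}{8} \approx -700.38$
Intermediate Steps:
$A{\left(r,Y \right)} = - \frac{Y}{8} + \frac{r}{8}$ ($A{\left(r,Y \right)} = - \frac{Y - r}{8} = - \frac{Y}{8} + \frac{r}{8}$)
$K{\left(R \right)} = R$
$K{\left(A{\left(1,4 \right)} \right)} + 14 \left(-5\right) 10 = \left(\left(- \frac{1}{8}\right) 4 + \frac{1}{8} \cdot 1\right) + 14 \left(-5\right) 10 = \left(- \frac{1}{2} + \frac{1}{8}\right) - 700 = - \frac{3}{8} - 700 = - \frac{5603}{8}$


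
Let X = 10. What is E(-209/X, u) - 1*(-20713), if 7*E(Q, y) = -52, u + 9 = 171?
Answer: 144939/7 ≈ 20706.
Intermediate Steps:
u = 162 (u = -9 + 171 = 162)
E(Q, y) = -52/7 (E(Q, y) = (⅐)*(-52) = -52/7)
E(-209/X, u) - 1*(-20713) = -52/7 - 1*(-20713) = -52/7 + 20713 = 144939/7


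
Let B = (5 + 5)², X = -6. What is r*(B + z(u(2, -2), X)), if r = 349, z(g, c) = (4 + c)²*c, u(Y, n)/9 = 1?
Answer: 26524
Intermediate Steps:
u(Y, n) = 9 (u(Y, n) = 9*1 = 9)
z(g, c) = c*(4 + c)²
B = 100 (B = 10² = 100)
r*(B + z(u(2, -2), X)) = 349*(100 - 6*(4 - 6)²) = 349*(100 - 6*(-2)²) = 349*(100 - 6*4) = 349*(100 - 24) = 349*76 = 26524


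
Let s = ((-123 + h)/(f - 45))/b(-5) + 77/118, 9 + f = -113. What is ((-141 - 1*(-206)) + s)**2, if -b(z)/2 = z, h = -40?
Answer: 10492293550761/2427040225 ≈ 4323.1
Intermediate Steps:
f = -122 (f = -9 - 113 = -122)
b(z) = -2*z
s = 36956/49265 (s = ((-123 - 40)/(-122 - 45))/((-2*(-5))) + 77/118 = -163/(-167)/10 + 77*(1/118) = -163*(-1/167)*(1/10) + 77/118 = (163/167)*(1/10) + 77/118 = 163/1670 + 77/118 = 36956/49265 ≈ 0.75015)
((-141 - 1*(-206)) + s)**2 = ((-141 - 1*(-206)) + 36956/49265)**2 = ((-141 + 206) + 36956/49265)**2 = (65 + 36956/49265)**2 = (3239181/49265)**2 = 10492293550761/2427040225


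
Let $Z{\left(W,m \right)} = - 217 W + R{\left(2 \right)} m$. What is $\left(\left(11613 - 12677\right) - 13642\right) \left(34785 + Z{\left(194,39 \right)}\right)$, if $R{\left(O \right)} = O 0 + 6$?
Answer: $104103774$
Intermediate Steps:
$R{\left(O \right)} = 6$ ($R{\left(O \right)} = 0 + 6 = 6$)
$Z{\left(W,m \right)} = - 217 W + 6 m$
$\left(\left(11613 - 12677\right) - 13642\right) \left(34785 + Z{\left(194,39 \right)}\right) = \left(\left(11613 - 12677\right) - 13642\right) \left(34785 + \left(\left(-217\right) 194 + 6 \cdot 39\right)\right) = \left(-1064 - 13642\right) \left(34785 + \left(-42098 + 234\right)\right) = - 14706 \left(34785 - 41864\right) = \left(-14706\right) \left(-7079\right) = 104103774$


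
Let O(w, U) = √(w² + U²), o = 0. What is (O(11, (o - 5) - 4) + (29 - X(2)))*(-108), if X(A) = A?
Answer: -2916 - 108*√202 ≈ -4451.0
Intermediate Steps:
O(w, U) = √(U² + w²)
(O(11, (o - 5) - 4) + (29 - X(2)))*(-108) = (√(((0 - 5) - 4)² + 11²) + (29 - 1*2))*(-108) = (√((-5 - 4)² + 121) + (29 - 2))*(-108) = (√((-9)² + 121) + 27)*(-108) = (√(81 + 121) + 27)*(-108) = (√202 + 27)*(-108) = (27 + √202)*(-108) = -2916 - 108*√202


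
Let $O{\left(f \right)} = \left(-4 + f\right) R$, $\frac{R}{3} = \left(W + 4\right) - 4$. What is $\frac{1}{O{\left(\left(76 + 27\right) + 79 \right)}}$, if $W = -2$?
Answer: $- \frac{1}{1068} \approx -0.00093633$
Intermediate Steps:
$R = -6$ ($R = 3 \left(\left(-2 + 4\right) - 4\right) = 3 \left(2 - 4\right) = 3 \left(-2\right) = -6$)
$O{\left(f \right)} = 24 - 6 f$ ($O{\left(f \right)} = \left(-4 + f\right) \left(-6\right) = 24 - 6 f$)
$\frac{1}{O{\left(\left(76 + 27\right) + 79 \right)}} = \frac{1}{24 - 6 \left(\left(76 + 27\right) + 79\right)} = \frac{1}{24 - 6 \left(103 + 79\right)} = \frac{1}{24 - 1092} = \frac{1}{-1068} = - \frac{1}{1068}$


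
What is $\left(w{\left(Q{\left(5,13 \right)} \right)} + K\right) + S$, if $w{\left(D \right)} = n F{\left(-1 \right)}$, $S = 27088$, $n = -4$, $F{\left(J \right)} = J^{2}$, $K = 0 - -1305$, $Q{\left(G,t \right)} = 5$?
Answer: $28389$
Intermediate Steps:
$K = 1305$ ($K = 0 + 1305 = 1305$)
$w{\left(D \right)} = -4$ ($w{\left(D \right)} = - 4 \left(-1\right)^{2} = \left(-4\right) 1 = -4$)
$\left(w{\left(Q{\left(5,13 \right)} \right)} + K\right) + S = \left(-4 + 1305\right) + 27088 = 1301 + 27088 = 28389$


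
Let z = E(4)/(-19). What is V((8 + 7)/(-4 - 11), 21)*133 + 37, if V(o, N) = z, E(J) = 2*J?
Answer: -19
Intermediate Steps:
z = -8/19 (z = (2*4)/(-19) = 8*(-1/19) = -8/19 ≈ -0.42105)
V(o, N) = -8/19
V((8 + 7)/(-4 - 11), 21)*133 + 37 = -8/19*133 + 37 = -56 + 37 = -19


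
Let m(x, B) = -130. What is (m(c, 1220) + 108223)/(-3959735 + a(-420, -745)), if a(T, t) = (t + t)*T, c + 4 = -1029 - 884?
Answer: -108093/3333935 ≈ -0.032422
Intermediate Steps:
c = -1917 (c = -4 + (-1029 - 884) = -4 - 1913 = -1917)
a(T, t) = 2*T*t (a(T, t) = (2*t)*T = 2*T*t)
(m(c, 1220) + 108223)/(-3959735 + a(-420, -745)) = (-130 + 108223)/(-3959735 + 2*(-420)*(-745)) = 108093/(-3959735 + 625800) = 108093/(-3333935) = 108093*(-1/3333935) = -108093/3333935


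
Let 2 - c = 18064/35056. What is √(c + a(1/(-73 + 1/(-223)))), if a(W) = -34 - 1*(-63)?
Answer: 22*√302358/2191 ≈ 5.5213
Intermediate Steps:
a(W) = 29 (a(W) = -34 + 63 = 29)
c = 3253/2191 (c = 2 - 18064/35056 = 2 - 1*1129/2191 = 2 - 1129/2191 = 3253/2191 ≈ 1.4847)
√(c + a(1/(-73 + 1/(-223)))) = √(3253/2191 + 29) = √(66792/2191) = 22*√302358/2191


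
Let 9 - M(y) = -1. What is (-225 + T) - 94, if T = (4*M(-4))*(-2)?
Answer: -399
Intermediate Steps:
M(y) = 10 (M(y) = 9 - 1*(-1) = 9 + 1 = 10)
T = -80 (T = (4*10)*(-2) = 40*(-2) = -80)
(-225 + T) - 94 = (-225 - 80) - 94 = -305 - 94 = -399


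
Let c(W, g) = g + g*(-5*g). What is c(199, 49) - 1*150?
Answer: -12106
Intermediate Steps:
c(W, g) = g - 5*g²
c(199, 49) - 1*150 = 49*(1 - 5*49) - 1*150 = 49*(1 - 245) - 150 = 49*(-244) - 150 = -11956 - 150 = -12106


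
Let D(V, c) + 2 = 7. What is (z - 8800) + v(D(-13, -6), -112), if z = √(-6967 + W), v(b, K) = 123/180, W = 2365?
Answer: -527959/60 + I*√4602 ≈ -8799.3 + 67.838*I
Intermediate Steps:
D(V, c) = 5 (D(V, c) = -2 + 7 = 5)
v(b, K) = 41/60 (v(b, K) = 123*(1/180) = 41/60)
z = I*√4602 (z = √(-6967 + 2365) = √(-4602) = I*√4602 ≈ 67.838*I)
(z - 8800) + v(D(-13, -6), -112) = (I*√4602 - 8800) + 41/60 = (-8800 + I*√4602) + 41/60 = -527959/60 + I*√4602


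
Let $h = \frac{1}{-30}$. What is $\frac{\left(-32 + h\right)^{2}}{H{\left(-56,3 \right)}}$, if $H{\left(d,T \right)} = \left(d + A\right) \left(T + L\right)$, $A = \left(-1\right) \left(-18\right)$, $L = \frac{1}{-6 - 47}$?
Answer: $- \frac{48946613}{5403600} \approx -9.0582$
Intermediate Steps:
$L = - \frac{1}{53}$ ($L = \frac{1}{-53} = - \frac{1}{53} \approx -0.018868$)
$h = - \frac{1}{30} \approx -0.033333$
$A = 18$
$H{\left(d,T \right)} = \left(18 + d\right) \left(- \frac{1}{53} + T\right)$ ($H{\left(d,T \right)} = \left(d + 18\right) \left(T - \frac{1}{53}\right) = \left(18 + d\right) \left(- \frac{1}{53} + T\right)$)
$\frac{\left(-32 + h\right)^{2}}{H{\left(-56,3 \right)}} = \frac{\left(-32 - \frac{1}{30}\right)^{2}}{- \frac{18}{53} + 18 \cdot 3 - - \frac{56}{53} + 3 \left(-56\right)} = \frac{\left(- \frac{961}{30}\right)^{2}}{- \frac{18}{53} + 54 + \frac{56}{53} - 168} = \frac{923521}{900 \left(- \frac{6004}{53}\right)} = \frac{923521}{900} \left(- \frac{53}{6004}\right) = - \frac{48946613}{5403600}$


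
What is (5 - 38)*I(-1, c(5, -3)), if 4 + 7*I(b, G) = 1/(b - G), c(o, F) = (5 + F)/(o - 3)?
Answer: 297/14 ≈ 21.214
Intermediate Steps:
c(o, F) = (5 + F)/(-3 + o)
I(b, G) = -4/7 + 1/(7*(b - G))
(5 - 38)*I(-1, c(5, -3)) = (5 - 38)*((-1 - 4*(5 - 3)/(-3 + 5) + 4*(-1))/(7*((5 - 3)/(-3 + 5) - 1*(-1)))) = -33*(-1 - 4*2/2 - 4)/(7*(2/2 + 1)) = -33*(-1 - 2*2 - 4)/(7*((½)*2 + 1)) = -33*(-1 - 4*1 - 4)/(7*(1 + 1)) = -33*(-1 - 4 - 4)/(7*2) = -33*(-9)/(7*2) = -33*(-9/14) = 297/14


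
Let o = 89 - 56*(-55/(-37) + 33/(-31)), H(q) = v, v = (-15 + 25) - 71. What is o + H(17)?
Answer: 5012/1147 ≈ 4.3697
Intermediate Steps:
v = -61 (v = 10 - 71 = -61)
H(q) = -61
o = 74979/1147 (o = 89 - 56*(-55*(-1/37) + 33*(-1/31)) = 89 - 56*(55/37 - 33/31) = 89 - 56*484/1147 = 89 - 27104/1147 = 74979/1147 ≈ 65.370)
o + H(17) = 74979/1147 - 61 = 5012/1147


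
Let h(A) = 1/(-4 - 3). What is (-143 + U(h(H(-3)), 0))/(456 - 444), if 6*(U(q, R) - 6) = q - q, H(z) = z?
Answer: -137/12 ≈ -11.417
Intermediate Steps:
h(A) = -⅐ (h(A) = 1/(-7) = -⅐)
U(q, R) = 6 (U(q, R) = 6 + (q - q)/6 = 6 + (⅙)*0 = 6 + 0 = 6)
(-143 + U(h(H(-3)), 0))/(456 - 444) = (-143 + 6)/(456 - 444) = -137/12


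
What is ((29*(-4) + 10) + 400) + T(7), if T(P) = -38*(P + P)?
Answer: -238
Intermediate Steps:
T(P) = -76*P
((29*(-4) + 10) + 400) + T(7) = ((29*(-4) + 10) + 400) - 76*7 = ((-116 + 10) + 400) - 532 = (-106 + 400) - 532 = 294 - 532 = -238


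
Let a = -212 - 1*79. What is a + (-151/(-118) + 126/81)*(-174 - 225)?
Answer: -503477/354 ≈ -1422.3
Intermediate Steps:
a = -291 (a = -212 - 79 = -291)
a + (-151/(-118) + 126/81)*(-174 - 225) = -291 + (-151/(-118) + 126/81)*(-174 - 225) = -291 + (-151*(-1/118) + 126*(1/81))*(-399) = -291 + (151/118 + 14/9)*(-399) = -291 + (3011/1062)*(-399) = -291 - 400463/354 = -503477/354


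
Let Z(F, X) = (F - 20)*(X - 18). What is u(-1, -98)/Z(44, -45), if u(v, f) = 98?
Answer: -7/108 ≈ -0.064815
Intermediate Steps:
Z(F, X) = (-20 + F)*(-18 + X)
u(-1, -98)/Z(44, -45) = 98/(360 - 20*(-45) - 18*44 + 44*(-45)) = 98/(360 + 900 - 792 - 1980) = 98/(-1512) = 98*(-1/1512) = -7/108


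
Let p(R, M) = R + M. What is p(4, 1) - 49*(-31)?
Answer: 1524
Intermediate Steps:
p(R, M) = M + R
p(4, 1) - 49*(-31) = (1 + 4) - 49*(-31) = 5 + 1519 = 1524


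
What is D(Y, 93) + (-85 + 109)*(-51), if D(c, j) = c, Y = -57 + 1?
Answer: -1280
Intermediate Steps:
Y = -56
D(Y, 93) + (-85 + 109)*(-51) = -56 + (-85 + 109)*(-51) = -56 + 24*(-51) = -56 - 1224 = -1280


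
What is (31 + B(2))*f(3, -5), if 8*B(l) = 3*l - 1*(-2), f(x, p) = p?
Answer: -160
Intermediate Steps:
B(l) = 1/4 + 3*l/8 (B(l) = (3*l - 1*(-2))/8 = (3*l + 2)/8 = (2 + 3*l)/8 = 1/4 + 3*l/8)
(31 + B(2))*f(3, -5) = (31 + (1/4 + (3/8)*2))*(-5) = (31 + (1/4 + 3/4))*(-5) = (31 + 1)*(-5) = 32*(-5) = -160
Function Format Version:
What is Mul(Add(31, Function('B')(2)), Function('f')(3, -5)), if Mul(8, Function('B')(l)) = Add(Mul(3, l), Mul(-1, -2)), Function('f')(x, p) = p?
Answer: -160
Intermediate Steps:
Function('B')(l) = Add(Rational(1, 4), Mul(Rational(3, 8), l)) (Function('B')(l) = Mul(Rational(1, 8), Add(Mul(3, l), Mul(-1, -2))) = Mul(Rational(1, 8), Add(Mul(3, l), 2)) = Mul(Rational(1, 8), Add(2, Mul(3, l))) = Add(Rational(1, 4), Mul(Rational(3, 8), l)))
Mul(Add(31, Function('B')(2)), Function('f')(3, -5)) = Mul(Add(31, Add(Rational(1, 4), Mul(Rational(3, 8), 2))), -5) = Mul(Add(31, Add(Rational(1, 4), Rational(3, 4))), -5) = Mul(Add(31, 1), -5) = Mul(32, -5) = -160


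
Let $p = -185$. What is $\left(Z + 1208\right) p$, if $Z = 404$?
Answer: $-298220$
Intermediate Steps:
$\left(Z + 1208\right) p = \left(404 + 1208\right) \left(-185\right) = 1612 \left(-185\right) = -298220$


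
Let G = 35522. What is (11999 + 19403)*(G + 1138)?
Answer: 1151197320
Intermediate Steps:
(11999 + 19403)*(G + 1138) = (11999 + 19403)*(35522 + 1138) = 31402*36660 = 1151197320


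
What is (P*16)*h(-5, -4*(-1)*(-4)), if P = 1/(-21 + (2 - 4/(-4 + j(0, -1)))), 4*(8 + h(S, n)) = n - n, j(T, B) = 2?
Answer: 128/17 ≈ 7.5294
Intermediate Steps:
h(S, n) = -8 (h(S, n) = -8 + (n - n)/4 = -8 + (1/4)*0 = -8 + 0 = -8)
P = -1/17 (P = 1/(-21 + (2 - 4/(-4 + 2))) = 1/(-21 + (2 - 4/(-2))) = 1/(-21 + (2 - 4*(-1/2))) = 1/(-21 + (2 + 2)) = 1/(-21 + 4) = 1/(-17) = -1/17 ≈ -0.058824)
(P*16)*h(-5, -4*(-1)*(-4)) = -1/17*16*(-8) = -16/17*(-8) = 128/17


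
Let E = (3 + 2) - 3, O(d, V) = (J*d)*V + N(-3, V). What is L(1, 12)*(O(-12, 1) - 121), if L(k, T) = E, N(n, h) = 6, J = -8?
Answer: -38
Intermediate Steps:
O(d, V) = 6 - 8*V*d (O(d, V) = (-8*d)*V + 6 = -8*V*d + 6 = 6 - 8*V*d)
E = 2 (E = 5 - 3 = 2)
L(k, T) = 2
L(1, 12)*(O(-12, 1) - 121) = 2*((6 - 8*1*(-12)) - 121) = 2*((6 + 96) - 121) = 2*(102 - 121) = 2*(-19) = -38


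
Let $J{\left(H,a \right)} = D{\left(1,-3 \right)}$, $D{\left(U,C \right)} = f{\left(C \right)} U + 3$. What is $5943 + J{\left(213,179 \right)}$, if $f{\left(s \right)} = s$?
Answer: $5943$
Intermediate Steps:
$D{\left(U,C \right)} = 3 + C U$ ($D{\left(U,C \right)} = C U + 3 = 3 + C U$)
$J{\left(H,a \right)} = 0$ ($J{\left(H,a \right)} = 3 - 3 = 0$)
$5943 + J{\left(213,179 \right)} = 5943 + 0 = 5943$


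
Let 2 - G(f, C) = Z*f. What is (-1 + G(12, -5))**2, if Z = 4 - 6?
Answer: 625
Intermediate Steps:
Z = -2
G(f, C) = 2 + 2*f (G(f, C) = 2 - (-2)*f = 2 + 2*f)
(-1 + G(12, -5))**2 = (-1 + (2 + 2*12))**2 = (-1 + (2 + 24))**2 = (-1 + 26)**2 = 25**2 = 625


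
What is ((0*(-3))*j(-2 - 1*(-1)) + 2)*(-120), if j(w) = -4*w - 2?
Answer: -240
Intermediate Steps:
j(w) = -2 - 4*w
((0*(-3))*j(-2 - 1*(-1)) + 2)*(-120) = ((0*(-3))*(-2 - 4*(-2 - 1*(-1))) + 2)*(-120) = (0*(-2 - 4*(-2 + 1)) + 2)*(-120) = (0*(-2 - 4*(-1)) + 2)*(-120) = (0*(-2 + 4) + 2)*(-120) = (0*2 + 2)*(-120) = (0 + 2)*(-120) = 2*(-120) = -240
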